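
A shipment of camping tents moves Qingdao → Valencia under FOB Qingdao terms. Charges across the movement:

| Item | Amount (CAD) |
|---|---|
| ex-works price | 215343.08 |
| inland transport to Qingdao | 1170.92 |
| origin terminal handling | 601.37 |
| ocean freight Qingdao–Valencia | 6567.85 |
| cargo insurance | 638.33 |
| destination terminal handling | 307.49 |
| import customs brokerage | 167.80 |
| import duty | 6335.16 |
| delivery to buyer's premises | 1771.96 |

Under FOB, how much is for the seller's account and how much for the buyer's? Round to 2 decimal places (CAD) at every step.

Seller: CAD 217115.37; buyer: CAD 15788.59

FOB: the seller bears costs until goods are on board at the origin port; the buyer bears freight, insurance and all costs thereafter.
Seller's account: goods 215343.08 + inland to port 1170.92 + origin terminal 601.37 = 217115.37
Buyer's account: freight 6567.85 + insurance 638.33 + destination terminal 307.49 + brokerage 167.80 + duty 6335.16 + delivery 1771.96 = 15788.59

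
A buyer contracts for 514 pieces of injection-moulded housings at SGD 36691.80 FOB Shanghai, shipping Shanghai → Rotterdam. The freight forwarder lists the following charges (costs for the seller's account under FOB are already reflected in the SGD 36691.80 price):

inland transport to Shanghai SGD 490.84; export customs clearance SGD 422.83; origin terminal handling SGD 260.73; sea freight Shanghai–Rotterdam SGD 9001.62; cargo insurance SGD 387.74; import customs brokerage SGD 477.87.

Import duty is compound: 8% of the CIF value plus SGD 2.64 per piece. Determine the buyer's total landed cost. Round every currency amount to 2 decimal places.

Total landed cost: SGD 51602.48

FOB: the seller bears costs until goods are on board at the origin port; the buyer bears freight, insurance and all costs thereafter.
Already in the invoice (seller's account under FOB): inland to port, export clearance, origin terminal — exclude.
CIF value = FOB price + freight + insurance = 36691.80 + 9001.62 + 387.74 = 46081.16
Ad valorem component: 46081.16 × 8% = 3686.49
Specific component: 514 × 2.64 = 1356.96
Import duty = 3686.49 + 1356.96 = 5043.45
Buyer bears: freight 9001.62 + insurance 387.74 + brokerage 477.87 + duty 5043.45 = 14910.68
Landed cost = invoice 36691.80 + 14910.68 = 51602.48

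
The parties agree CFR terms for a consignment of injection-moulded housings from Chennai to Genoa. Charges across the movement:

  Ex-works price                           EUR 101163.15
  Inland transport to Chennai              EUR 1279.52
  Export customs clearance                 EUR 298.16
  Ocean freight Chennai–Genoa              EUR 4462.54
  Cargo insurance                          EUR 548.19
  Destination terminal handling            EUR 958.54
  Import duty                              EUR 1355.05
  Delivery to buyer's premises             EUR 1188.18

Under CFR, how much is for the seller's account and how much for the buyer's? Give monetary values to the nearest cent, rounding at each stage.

Seller: EUR 107203.37; buyer: EUR 4049.96

CFR: the seller pays costs through ocean freight to the destination port, but not insurance.
Seller's account: goods 101163.15 + inland to port 1279.52 + export clearance 298.16 + freight 4462.54 = 107203.37
Buyer's account: insurance 548.19 + destination terminal 958.54 + duty 1355.05 + delivery 1188.18 = 4049.96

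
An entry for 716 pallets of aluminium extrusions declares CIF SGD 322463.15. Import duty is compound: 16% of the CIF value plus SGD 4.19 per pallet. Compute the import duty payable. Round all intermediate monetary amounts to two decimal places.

Import duty: SGD 54594.14

Ad valorem component: 322463.15 × 16% = 51594.10
Specific component: 716 × 4.19 = 3000.04
Import duty = 51594.10 + 3000.04 = 54594.14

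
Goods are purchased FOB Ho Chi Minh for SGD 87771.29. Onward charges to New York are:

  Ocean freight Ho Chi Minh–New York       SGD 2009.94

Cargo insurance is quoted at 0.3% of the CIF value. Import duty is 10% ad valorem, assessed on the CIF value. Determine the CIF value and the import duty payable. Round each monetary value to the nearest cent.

CIF value: SGD 90051.38; import duty: SGD 9005.14

Let C be the CIF value. C = FOB price + freight + 0.3% × C
C − 0.3% × C = 87771.29 + 2009.94
0.997 × C = 89781.23
C = 89781.23 / 0.997 = 90051.38
Insurance premium = 0.3% × 90051.38 = 270.15
Import duty = 90051.38 × 10% = 9005.14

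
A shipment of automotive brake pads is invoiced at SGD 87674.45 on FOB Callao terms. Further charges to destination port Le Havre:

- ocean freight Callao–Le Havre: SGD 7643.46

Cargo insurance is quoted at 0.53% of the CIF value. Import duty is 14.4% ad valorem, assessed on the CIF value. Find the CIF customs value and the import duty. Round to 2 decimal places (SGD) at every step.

CIF value: SGD 95825.79; import duty: SGD 13798.91

Let C be the CIF value. C = FOB price + freight + 0.53% × C
C − 0.53% × C = 87674.45 + 7643.46
0.9947 × C = 95317.91
C = 95317.91 / 0.9947 = 95825.79
Insurance premium = 0.53% × 95825.79 = 507.88
Import duty = 95825.79 × 14.4% = 13798.91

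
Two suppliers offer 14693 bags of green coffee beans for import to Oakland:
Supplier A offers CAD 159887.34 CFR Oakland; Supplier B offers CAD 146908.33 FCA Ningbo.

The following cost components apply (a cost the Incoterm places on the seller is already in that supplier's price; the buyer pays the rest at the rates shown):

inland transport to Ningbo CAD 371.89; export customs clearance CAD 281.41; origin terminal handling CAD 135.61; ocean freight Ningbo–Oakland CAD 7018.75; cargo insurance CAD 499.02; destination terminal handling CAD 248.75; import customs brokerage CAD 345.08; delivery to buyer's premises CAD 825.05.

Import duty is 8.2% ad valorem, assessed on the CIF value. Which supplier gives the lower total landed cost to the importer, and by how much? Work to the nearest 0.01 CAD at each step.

Supplier B is cheaper by CAD 6302.27

Supplier A (CFR):
CIF value = CFR price + insurance = 159887.34 + 499.02 = 160386.36
Import duty = 160386.36 × 8.2% = 13151.68
Buyer bears (A): 499.02 + 248.75 + 345.08 + 825.05 = 1917.90
Landed cost (A) = invoice 159887.34 + 1917.90 + duty 13151.68 = 174956.92
Supplier B (FCA):
CIF value = FCA price + origin terminal + freight + insurance = 146908.33 + 135.61 + 7018.75 + 499.02 = 154561.71
Import duty = 154561.71 × 8.2% = 12674.06
Buyer bears (B): 135.61 + 7018.75 + 499.02 + 248.75 + 345.08 + 825.05 = 9072.26
Landed cost (B) = invoice 146908.33 + 9072.26 + duty 12674.06 = 168654.65
Difference = |174956.92 − 168654.65| = 6302.27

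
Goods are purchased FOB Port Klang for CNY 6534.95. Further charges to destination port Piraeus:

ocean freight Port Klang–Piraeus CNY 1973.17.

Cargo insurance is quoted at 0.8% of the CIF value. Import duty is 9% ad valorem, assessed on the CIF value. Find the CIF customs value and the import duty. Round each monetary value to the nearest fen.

CIF value: CNY 8576.73; import duty: CNY 771.91

Let C be the CIF value. C = FOB price + freight + 0.8% × C
C − 0.8% × C = 6534.95 + 1973.17
0.992 × C = 8508.12
C = 8508.12 / 0.992 = 8576.73
Insurance premium = 0.8% × 8576.73 = 68.61
Import duty = 8576.73 × 9% = 771.91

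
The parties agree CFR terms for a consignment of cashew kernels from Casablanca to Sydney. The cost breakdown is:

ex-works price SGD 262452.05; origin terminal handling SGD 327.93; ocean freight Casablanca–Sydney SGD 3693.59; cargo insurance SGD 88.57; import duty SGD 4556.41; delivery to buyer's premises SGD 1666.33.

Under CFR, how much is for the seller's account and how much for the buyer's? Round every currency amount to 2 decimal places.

CFR: the seller pays costs through ocean freight to the destination port, but not insurance.
Seller's account: goods 262452.05 + origin terminal 327.93 + freight 3693.59 = 266473.57
Buyer's account: insurance 88.57 + duty 4556.41 + delivery 1666.33 = 6311.31

Seller: SGD 266473.57; buyer: SGD 6311.31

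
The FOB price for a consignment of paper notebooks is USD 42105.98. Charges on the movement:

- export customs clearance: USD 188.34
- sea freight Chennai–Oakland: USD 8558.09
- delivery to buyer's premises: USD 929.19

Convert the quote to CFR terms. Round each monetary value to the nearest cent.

CFR price: USD 50664.07

Not relevant to the conversion: export clearance — on the seller under both FOB and CFR; already in the FOB price and stays in the CFR price. delivery — on the buyer under both terms; not part of either seller's price.
From FOB to CFR, the seller additionally bears: freight.
CFR price = 42105.98 + 8558.09 = 50664.07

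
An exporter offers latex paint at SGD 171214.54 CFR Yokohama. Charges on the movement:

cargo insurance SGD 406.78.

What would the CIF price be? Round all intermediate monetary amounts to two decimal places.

CIF price: SGD 171621.32

From CFR to CIF, the seller additionally bears: insurance.
CIF price = 171214.54 + 406.78 = 171621.32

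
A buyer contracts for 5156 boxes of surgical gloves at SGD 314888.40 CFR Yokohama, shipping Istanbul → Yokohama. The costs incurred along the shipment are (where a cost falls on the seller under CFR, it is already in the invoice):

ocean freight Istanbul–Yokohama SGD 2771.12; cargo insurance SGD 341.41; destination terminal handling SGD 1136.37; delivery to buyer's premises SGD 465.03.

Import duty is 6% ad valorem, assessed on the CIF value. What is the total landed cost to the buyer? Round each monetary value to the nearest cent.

CFR: the seller pays costs through ocean freight to the destination port, but not insurance.
Already in the invoice (seller's account under CFR): freight — exclude.
CIF value = CFR price + insurance = 314888.40 + 341.41 = 315229.81
Import duty = 315229.81 × 6% = 18913.79
Buyer bears: insurance 341.41 + destination terminal 1136.37 + delivery 465.03 + duty 18913.79 = 20856.60
Landed cost = invoice 314888.40 + 20856.60 = 335745.00

Total landed cost: SGD 335745.00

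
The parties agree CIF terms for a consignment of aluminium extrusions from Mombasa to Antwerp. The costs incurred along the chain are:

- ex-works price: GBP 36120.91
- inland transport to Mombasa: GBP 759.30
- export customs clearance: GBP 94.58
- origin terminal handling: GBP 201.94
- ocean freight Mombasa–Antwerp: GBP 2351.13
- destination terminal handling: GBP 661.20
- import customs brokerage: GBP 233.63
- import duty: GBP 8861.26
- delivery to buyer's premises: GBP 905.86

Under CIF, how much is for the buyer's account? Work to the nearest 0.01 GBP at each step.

Buyer's account: GBP 10661.95

CIF: the seller pays costs through ocean freight and marine insurance to the destination port.
Seller's account: goods 36120.91 + inland to port 759.30 + export clearance 94.58 + origin terminal 201.94 + freight 2351.13 = 39527.86
Buyer's account: destination terminal 661.20 + brokerage 233.63 + duty 8861.26 + delivery 905.86 = 10661.95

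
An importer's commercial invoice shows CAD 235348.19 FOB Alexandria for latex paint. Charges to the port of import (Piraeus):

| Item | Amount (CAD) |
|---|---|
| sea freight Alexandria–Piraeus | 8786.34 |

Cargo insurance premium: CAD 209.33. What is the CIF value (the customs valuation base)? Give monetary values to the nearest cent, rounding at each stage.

CIF = FOB price + freight + insurance
CIF = 235348.19 + 8786.34 + 209.33 = 244343.86

CIF value: CAD 244343.86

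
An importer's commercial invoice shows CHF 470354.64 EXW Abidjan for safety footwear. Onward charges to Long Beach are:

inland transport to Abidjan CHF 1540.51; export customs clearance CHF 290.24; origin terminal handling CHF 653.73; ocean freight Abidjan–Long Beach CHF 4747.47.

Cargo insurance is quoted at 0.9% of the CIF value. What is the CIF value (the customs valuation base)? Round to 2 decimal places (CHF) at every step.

CIF value: CHF 481923.91

Let C be the CIF value. C = EXW price + pre-shipment costs + freight + 0.9% × C
C − 0.9% × C = 470354.64 + 1540.51 + 290.24 + 653.73 + 4747.47
0.991 × C = 477586.59
C = 477586.59 / 0.991 = 481923.91
Insurance premium = 0.9% × 481923.91 = 4337.32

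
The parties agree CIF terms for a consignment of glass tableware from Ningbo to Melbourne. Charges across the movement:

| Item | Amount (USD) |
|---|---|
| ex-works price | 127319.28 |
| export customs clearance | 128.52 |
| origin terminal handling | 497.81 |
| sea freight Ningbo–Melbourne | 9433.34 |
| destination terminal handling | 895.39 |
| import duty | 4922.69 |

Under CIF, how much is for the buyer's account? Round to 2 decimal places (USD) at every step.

CIF: the seller pays costs through ocean freight and marine insurance to the destination port.
Seller's account: goods 127319.28 + export clearance 128.52 + origin terminal 497.81 + freight 9433.34 = 137378.95
Buyer's account: destination terminal 895.39 + duty 4922.69 = 5818.08

Buyer's account: USD 5818.08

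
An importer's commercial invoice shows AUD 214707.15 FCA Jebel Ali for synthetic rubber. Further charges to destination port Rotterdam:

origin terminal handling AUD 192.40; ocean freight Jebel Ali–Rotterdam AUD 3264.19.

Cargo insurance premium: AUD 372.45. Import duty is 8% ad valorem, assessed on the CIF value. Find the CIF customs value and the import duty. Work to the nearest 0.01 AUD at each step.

CIF value: AUD 218536.19; import duty: AUD 17482.90

CIF = FCA price + pre-shipment costs + freight + insurance
CIF = 214707.15 + 192.40 + 3264.19 + 372.45 = 218536.19
Import duty = 218536.19 × 8% = 17482.90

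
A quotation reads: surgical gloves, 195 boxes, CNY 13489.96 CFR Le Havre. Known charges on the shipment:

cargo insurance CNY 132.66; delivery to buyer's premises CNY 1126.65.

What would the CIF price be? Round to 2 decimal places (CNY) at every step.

Not relevant to the conversion: delivery — on the buyer under both terms; not part of either seller's price.
From CFR to CIF, the seller additionally bears: insurance.
CIF price = 13489.96 + 132.66 = 13622.62

CIF price: CNY 13622.62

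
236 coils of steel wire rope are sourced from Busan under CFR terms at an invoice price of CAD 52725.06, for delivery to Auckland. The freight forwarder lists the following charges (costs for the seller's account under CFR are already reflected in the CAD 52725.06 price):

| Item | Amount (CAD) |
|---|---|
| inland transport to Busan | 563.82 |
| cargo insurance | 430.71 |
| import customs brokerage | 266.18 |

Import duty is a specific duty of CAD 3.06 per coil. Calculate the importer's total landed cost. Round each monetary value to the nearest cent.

Total landed cost: CAD 54144.11

CFR: the seller pays costs through ocean freight to the destination port, but not insurance.
Already in the invoice (seller's account under CFR): inland to port — exclude.
CIF value = CFR price + insurance = 52725.06 + 430.71 = 53155.77
Import duty = 236 × 3.06 = 722.16
Buyer bears: insurance 430.71 + brokerage 266.18 + duty 722.16 = 1419.05
Landed cost = invoice 52725.06 + 1419.05 = 54144.11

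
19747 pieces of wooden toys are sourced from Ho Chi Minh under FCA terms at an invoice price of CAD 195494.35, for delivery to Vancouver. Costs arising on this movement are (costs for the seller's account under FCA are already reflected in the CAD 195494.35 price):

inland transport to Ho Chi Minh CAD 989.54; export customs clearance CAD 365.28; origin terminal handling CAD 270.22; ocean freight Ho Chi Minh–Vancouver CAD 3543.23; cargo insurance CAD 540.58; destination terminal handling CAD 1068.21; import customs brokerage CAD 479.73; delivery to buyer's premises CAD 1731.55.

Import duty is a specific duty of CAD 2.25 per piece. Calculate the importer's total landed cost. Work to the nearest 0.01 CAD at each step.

FCA: the seller delivers export-cleared goods to the carrier; the buyer bears costs from that point.
Already in the invoice (seller's account under FCA): inland to port, export clearance — exclude.
CIF value = FCA price + origin terminal + freight + insurance = 195494.35 + 270.22 + 3543.23 + 540.58 = 199848.38
Import duty = 19747 × 2.25 = 44430.75
Buyer bears: origin terminal 270.22 + freight 3543.23 + insurance 540.58 + destination terminal 1068.21 + brokerage 479.73 + delivery 1731.55 + duty 44430.75 = 52064.27
Landed cost = invoice 195494.35 + 52064.27 = 247558.62

Total landed cost: CAD 247558.62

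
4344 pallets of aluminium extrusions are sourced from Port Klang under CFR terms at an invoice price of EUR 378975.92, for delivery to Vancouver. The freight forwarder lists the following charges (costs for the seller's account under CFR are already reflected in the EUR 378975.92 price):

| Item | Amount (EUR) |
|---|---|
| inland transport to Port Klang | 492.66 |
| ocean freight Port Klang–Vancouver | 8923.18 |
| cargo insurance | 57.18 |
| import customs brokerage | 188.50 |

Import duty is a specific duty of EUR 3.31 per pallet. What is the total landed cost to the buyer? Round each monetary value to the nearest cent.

Total landed cost: EUR 393600.24

CFR: the seller pays costs through ocean freight to the destination port, but not insurance.
Already in the invoice (seller's account under CFR): inland to port, freight — exclude.
CIF value = CFR price + insurance = 378975.92 + 57.18 = 379033.10
Import duty = 4344 × 3.31 = 14378.64
Buyer bears: insurance 57.18 + brokerage 188.50 + duty 14378.64 = 14624.32
Landed cost = invoice 378975.92 + 14624.32 = 393600.24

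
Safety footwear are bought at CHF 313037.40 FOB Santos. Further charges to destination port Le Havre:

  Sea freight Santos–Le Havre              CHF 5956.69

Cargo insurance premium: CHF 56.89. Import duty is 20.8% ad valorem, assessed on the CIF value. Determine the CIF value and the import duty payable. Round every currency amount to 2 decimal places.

CIF = FOB price + freight + insurance
CIF = 313037.40 + 5956.69 + 56.89 = 319050.98
Import duty = 319050.98 × 20.8% = 66362.60

CIF value: CHF 319050.98; import duty: CHF 66362.60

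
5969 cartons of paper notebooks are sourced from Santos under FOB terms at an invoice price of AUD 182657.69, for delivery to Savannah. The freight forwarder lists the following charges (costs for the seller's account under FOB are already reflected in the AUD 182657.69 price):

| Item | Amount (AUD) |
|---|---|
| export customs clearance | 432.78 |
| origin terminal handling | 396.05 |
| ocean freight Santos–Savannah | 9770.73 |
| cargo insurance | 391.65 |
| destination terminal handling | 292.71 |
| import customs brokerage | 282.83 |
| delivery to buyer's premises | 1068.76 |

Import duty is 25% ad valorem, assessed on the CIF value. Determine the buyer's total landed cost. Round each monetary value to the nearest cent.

FOB: the seller bears costs until goods are on board at the origin port; the buyer bears freight, insurance and all costs thereafter.
Already in the invoice (seller's account under FOB): export clearance, origin terminal — exclude.
CIF value = FOB price + freight + insurance = 182657.69 + 9770.73 + 391.65 = 192820.07
Import duty = 192820.07 × 25% = 48205.02
Buyer bears: freight 9770.73 + insurance 391.65 + destination terminal 292.71 + brokerage 282.83 + delivery 1068.76 + duty 48205.02 = 60011.70
Landed cost = invoice 182657.69 + 60011.70 = 242669.39

Total landed cost: AUD 242669.39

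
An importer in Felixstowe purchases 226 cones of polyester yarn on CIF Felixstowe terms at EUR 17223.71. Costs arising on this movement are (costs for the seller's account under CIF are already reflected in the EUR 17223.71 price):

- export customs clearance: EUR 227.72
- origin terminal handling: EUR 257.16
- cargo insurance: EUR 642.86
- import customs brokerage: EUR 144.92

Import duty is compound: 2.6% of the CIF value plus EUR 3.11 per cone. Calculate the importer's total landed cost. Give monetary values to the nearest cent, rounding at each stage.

CIF: the seller pays costs through ocean freight and marine insurance to the destination port.
Already in the invoice (seller's account under CIF): export clearance, origin terminal, insurance — exclude.
The CIF price already equals the CIF value: 17223.71
Ad valorem component: 17223.71 × 2.6% = 447.82
Specific component: 226 × 3.11 = 702.86
Import duty = 447.82 + 702.86 = 1150.68
Buyer bears: brokerage 144.92 + duty 1150.68 = 1295.60
Landed cost = invoice 17223.71 + 1295.60 = 18519.31

Total landed cost: EUR 18519.31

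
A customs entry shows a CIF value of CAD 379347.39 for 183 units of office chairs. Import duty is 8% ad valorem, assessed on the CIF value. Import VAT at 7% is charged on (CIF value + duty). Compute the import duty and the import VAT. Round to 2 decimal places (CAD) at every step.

Import duty: CAD 30347.79; import VAT: CAD 28678.66

Import duty = 379347.39 × 8% = 30347.79
VAT base = CIF + duty = 379347.39 + 30347.79 = 409695.18
Import VAT = 409695.18 × 7% = 28678.66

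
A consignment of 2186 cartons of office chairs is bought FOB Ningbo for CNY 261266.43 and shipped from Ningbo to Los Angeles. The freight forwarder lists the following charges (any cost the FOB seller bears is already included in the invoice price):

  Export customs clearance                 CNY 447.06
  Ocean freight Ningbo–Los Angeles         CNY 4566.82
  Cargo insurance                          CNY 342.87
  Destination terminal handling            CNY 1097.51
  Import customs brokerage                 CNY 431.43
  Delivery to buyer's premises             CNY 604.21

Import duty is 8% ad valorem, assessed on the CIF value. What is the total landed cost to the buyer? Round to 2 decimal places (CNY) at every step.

Total landed cost: CNY 289603.36

FOB: the seller bears costs until goods are on board at the origin port; the buyer bears freight, insurance and all costs thereafter.
Already in the invoice (seller's account under FOB): export clearance — exclude.
CIF value = FOB price + freight + insurance = 261266.43 + 4566.82 + 342.87 = 266176.12
Import duty = 266176.12 × 8% = 21294.09
Buyer bears: freight 4566.82 + insurance 342.87 + destination terminal 1097.51 + brokerage 431.43 + delivery 604.21 + duty 21294.09 = 28336.93
Landed cost = invoice 261266.43 + 28336.93 = 289603.36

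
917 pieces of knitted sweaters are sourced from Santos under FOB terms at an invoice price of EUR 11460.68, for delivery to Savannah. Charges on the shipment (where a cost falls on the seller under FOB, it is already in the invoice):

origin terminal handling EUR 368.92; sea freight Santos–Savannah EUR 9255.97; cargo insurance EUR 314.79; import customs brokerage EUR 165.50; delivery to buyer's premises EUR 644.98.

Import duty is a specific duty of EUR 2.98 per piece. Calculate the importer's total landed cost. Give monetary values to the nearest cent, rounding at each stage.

Total landed cost: EUR 24574.58

FOB: the seller bears costs until goods are on board at the origin port; the buyer bears freight, insurance and all costs thereafter.
Already in the invoice (seller's account under FOB): origin terminal — exclude.
CIF value = FOB price + freight + insurance = 11460.68 + 9255.97 + 314.79 = 21031.44
Import duty = 917 × 2.98 = 2732.66
Buyer bears: freight 9255.97 + insurance 314.79 + brokerage 165.50 + delivery 644.98 + duty 2732.66 = 13113.90
Landed cost = invoice 11460.68 + 13113.90 = 24574.58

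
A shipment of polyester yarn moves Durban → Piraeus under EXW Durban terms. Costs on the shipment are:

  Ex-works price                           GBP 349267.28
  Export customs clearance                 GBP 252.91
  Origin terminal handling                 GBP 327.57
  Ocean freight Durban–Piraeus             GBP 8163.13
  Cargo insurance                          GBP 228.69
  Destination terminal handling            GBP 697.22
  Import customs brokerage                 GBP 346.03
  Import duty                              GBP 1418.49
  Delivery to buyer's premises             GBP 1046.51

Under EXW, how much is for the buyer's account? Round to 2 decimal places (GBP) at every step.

Buyer's account: GBP 12480.55

EXW: the seller makes goods available at their premises; the buyer bears all onward costs.
Seller's account: goods 349267.28 = 349267.28
Buyer's account: export clearance 252.91 + origin terminal 327.57 + freight 8163.13 + insurance 228.69 + destination terminal 697.22 + brokerage 346.03 + duty 1418.49 + delivery 1046.51 = 12480.55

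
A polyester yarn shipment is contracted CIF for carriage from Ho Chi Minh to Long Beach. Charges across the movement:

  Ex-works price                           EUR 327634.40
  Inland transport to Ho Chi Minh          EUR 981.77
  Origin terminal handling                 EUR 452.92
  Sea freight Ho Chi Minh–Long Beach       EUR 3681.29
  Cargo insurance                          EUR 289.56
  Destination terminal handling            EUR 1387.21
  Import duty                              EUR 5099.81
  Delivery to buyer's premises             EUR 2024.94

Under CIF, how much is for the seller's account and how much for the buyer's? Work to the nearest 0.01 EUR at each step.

CIF: the seller pays costs through ocean freight and marine insurance to the destination port.
Seller's account: goods 327634.40 + inland to port 981.77 + origin terminal 452.92 + freight 3681.29 + insurance 289.56 = 333039.94
Buyer's account: destination terminal 1387.21 + duty 5099.81 + delivery 2024.94 = 8511.96

Seller: EUR 333039.94; buyer: EUR 8511.96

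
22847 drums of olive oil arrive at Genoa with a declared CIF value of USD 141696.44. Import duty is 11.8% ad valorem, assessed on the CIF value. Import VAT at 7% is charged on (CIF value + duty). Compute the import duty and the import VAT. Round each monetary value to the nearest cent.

Import duty: USD 16720.18; import VAT: USD 11089.16

Import duty = 141696.44 × 11.8% = 16720.18
VAT base = CIF + duty = 141696.44 + 16720.18 = 158416.62
Import VAT = 158416.62 × 7% = 11089.16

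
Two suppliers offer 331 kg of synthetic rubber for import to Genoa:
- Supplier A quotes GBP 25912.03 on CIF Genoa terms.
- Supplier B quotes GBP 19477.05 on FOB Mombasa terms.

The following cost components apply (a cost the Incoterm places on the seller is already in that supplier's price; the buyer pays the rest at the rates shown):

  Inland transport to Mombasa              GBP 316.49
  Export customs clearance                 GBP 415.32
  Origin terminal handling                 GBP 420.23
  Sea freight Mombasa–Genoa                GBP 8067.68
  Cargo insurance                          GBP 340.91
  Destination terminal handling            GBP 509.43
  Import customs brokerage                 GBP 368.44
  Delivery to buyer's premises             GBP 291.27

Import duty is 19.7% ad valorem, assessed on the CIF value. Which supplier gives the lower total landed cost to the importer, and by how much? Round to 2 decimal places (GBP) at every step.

Supplier A (CIF):
The CIF price already equals the CIF value: 25912.03
Import duty = 25912.03 × 19.7% = 5104.67
Buyer bears (A): 509.43 + 368.44 + 291.27 = 1169.14
Landed cost (A) = invoice 25912.03 + 1169.14 + duty 5104.67 = 32185.84
Supplier B (FOB):
CIF value = FOB price + freight + insurance = 19477.05 + 8067.68 + 340.91 = 27885.64
Import duty = 27885.64 × 19.7% = 5493.47
Buyer bears (B): 8067.68 + 340.91 + 509.43 + 368.44 + 291.27 = 9577.73
Landed cost (B) = invoice 19477.05 + 9577.73 + duty 5493.47 = 34548.25
Difference = |32185.84 − 34548.25| = 2362.41

Supplier A is cheaper by GBP 2362.41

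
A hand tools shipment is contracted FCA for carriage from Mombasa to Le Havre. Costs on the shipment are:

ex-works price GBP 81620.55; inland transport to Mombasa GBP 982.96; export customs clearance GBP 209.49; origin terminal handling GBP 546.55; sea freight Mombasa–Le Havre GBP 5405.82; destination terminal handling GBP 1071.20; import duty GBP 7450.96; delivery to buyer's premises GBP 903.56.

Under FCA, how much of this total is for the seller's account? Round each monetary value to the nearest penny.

FCA: the seller delivers export-cleared goods to the carrier; the buyer bears costs from that point.
Seller's account: goods 81620.55 + inland to port 982.96 + export clearance 209.49 = 82813.00
Buyer's account: origin terminal 546.55 + freight 5405.82 + destination terminal 1071.20 + duty 7450.96 + delivery 903.56 = 15378.09

Seller's account: GBP 82813.00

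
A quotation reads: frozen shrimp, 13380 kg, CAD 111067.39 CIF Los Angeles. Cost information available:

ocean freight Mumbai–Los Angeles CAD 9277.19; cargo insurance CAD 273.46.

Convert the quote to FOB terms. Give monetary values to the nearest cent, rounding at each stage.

FOB price: CAD 101516.74

From CIF to FOB, the seller no longer bears: freight, insurance.
FOB price = 111067.39 − 9277.19 − 273.46 = 101516.74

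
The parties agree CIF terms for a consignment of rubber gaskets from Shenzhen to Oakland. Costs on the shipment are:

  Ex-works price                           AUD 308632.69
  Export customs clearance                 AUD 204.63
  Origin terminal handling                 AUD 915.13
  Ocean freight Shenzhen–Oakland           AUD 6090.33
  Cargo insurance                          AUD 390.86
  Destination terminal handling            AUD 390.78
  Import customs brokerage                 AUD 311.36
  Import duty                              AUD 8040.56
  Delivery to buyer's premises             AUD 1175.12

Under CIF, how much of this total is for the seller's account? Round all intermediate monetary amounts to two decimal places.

Seller's account: AUD 316233.64

CIF: the seller pays costs through ocean freight and marine insurance to the destination port.
Seller's account: goods 308632.69 + export clearance 204.63 + origin terminal 915.13 + freight 6090.33 + insurance 390.86 = 316233.64
Buyer's account: destination terminal 390.78 + brokerage 311.36 + duty 8040.56 + delivery 1175.12 = 9917.82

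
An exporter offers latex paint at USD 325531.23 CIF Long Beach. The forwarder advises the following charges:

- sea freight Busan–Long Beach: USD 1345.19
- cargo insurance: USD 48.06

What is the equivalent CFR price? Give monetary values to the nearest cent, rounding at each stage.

Not relevant to the conversion: freight — on the seller under both CIF and CFR; already in the CIF price and stays in the CFR price.
From CIF to CFR, the seller no longer bears: insurance.
CFR price = 325531.23 − 48.06 = 325483.17

CFR price: USD 325483.17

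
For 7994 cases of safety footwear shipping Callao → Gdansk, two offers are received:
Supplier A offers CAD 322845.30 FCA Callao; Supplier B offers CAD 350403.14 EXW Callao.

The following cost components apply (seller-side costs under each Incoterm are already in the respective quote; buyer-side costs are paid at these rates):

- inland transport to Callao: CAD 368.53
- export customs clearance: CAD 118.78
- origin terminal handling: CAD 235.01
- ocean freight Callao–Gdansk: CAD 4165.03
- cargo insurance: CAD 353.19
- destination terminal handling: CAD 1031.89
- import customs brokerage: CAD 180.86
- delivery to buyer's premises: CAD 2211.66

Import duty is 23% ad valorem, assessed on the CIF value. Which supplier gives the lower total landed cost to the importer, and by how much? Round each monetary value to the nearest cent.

Supplier A (FCA):
CIF value = FCA price + origin terminal + freight + insurance = 322845.30 + 235.01 + 4165.03 + 353.19 = 327598.53
Import duty = 327598.53 × 23% = 75347.66
Buyer bears (A): 235.01 + 4165.03 + 353.19 + 1031.89 + 180.86 + 2211.66 = 8177.64
Landed cost (A) = invoice 322845.30 + 8177.64 + duty 75347.66 = 406370.60
Supplier B (EXW):
CIF value = EXW price + inland to port + export clearance + origin terminal + freight + insurance = 350403.14 + 368.53 + 118.78 + 235.01 + 4165.03 + 353.19 = 355643.68
Import duty = 355643.68 × 23% = 81798.05
Buyer bears (B): 368.53 + 118.78 + 235.01 + 4165.03 + 353.19 + 1031.89 + 180.86 + 2211.66 = 8664.95
Landed cost (B) = invoice 350403.14 + 8664.95 + duty 81798.05 = 440866.14
Difference = |406370.60 − 440866.14| = 34495.54

Supplier A is cheaper by CAD 34495.54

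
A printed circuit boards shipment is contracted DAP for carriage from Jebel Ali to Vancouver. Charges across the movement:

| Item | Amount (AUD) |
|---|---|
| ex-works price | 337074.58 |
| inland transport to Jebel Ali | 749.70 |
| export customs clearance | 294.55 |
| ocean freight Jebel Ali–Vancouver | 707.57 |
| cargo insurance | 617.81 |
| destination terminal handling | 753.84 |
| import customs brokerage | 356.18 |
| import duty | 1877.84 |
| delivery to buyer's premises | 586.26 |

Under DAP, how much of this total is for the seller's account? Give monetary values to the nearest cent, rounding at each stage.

Seller's account: AUD 340784.31

DAP: the seller bears all costs to the named destination except import duty and clearance.
Seller's account: goods 337074.58 + inland to port 749.70 + export clearance 294.55 + freight 707.57 + insurance 617.81 + destination terminal 753.84 + delivery 586.26 = 340784.31
Buyer's account: brokerage 356.18 + duty 1877.84 = 2234.02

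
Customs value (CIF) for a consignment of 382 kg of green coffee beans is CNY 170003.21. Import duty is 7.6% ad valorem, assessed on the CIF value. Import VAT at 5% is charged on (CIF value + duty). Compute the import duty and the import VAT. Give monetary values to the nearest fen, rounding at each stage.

Import duty: CNY 12920.24; import VAT: CNY 9146.17

Import duty = 170003.21 × 7.6% = 12920.24
VAT base = CIF + duty = 170003.21 + 12920.24 = 182923.45
Import VAT = 182923.45 × 5% = 9146.17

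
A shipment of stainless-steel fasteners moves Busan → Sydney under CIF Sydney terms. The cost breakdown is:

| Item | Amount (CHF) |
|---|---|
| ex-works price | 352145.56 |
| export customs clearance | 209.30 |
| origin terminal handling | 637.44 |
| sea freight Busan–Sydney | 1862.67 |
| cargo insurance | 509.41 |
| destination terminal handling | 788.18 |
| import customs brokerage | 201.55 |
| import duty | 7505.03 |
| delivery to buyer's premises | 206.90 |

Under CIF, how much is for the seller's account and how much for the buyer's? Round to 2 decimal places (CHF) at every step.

CIF: the seller pays costs through ocean freight and marine insurance to the destination port.
Seller's account: goods 352145.56 + export clearance 209.30 + origin terminal 637.44 + freight 1862.67 + insurance 509.41 = 355364.38
Buyer's account: destination terminal 788.18 + brokerage 201.55 + duty 7505.03 + delivery 206.90 = 8701.66

Seller: CHF 355364.38; buyer: CHF 8701.66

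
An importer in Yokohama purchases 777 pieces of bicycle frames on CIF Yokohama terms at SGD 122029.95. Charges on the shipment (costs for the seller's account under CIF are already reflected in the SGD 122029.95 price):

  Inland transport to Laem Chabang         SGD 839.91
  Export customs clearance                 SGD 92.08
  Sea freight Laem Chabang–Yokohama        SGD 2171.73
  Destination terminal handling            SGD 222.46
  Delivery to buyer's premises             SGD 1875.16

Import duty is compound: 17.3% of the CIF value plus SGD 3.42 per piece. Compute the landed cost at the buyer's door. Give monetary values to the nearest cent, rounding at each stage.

Total landed cost: SGD 147896.09

CIF: the seller pays costs through ocean freight and marine insurance to the destination port.
Already in the invoice (seller's account under CIF): inland to port, export clearance, freight — exclude.
The CIF price already equals the CIF value: 122029.95
Ad valorem component: 122029.95 × 17.3% = 21111.18
Specific component: 777 × 3.42 = 2657.34
Import duty = 21111.18 + 2657.34 = 23768.52
Buyer bears: destination terminal 222.46 + delivery 1875.16 + duty 23768.52 = 25866.14
Landed cost = invoice 122029.95 + 25866.14 = 147896.09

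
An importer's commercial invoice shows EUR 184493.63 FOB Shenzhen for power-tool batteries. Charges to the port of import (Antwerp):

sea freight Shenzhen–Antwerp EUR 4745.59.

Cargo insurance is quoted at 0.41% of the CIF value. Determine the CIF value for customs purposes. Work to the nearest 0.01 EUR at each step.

CIF value: EUR 190018.30

Let C be the CIF value. C = FOB price + freight + 0.41% × C
C − 0.41% × C = 184493.63 + 4745.59
0.9959 × C = 189239.22
C = 189239.22 / 0.9959 = 190018.30
Insurance premium = 0.41% × 190018.30 = 779.08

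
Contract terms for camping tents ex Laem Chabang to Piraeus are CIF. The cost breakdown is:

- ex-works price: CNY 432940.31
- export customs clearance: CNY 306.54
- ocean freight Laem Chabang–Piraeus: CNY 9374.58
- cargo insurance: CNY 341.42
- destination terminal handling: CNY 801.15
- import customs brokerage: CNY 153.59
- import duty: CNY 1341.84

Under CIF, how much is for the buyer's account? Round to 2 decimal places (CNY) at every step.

Buyer's account: CNY 2296.58

CIF: the seller pays costs through ocean freight and marine insurance to the destination port.
Seller's account: goods 432940.31 + export clearance 306.54 + freight 9374.58 + insurance 341.42 = 442962.85
Buyer's account: destination terminal 801.15 + brokerage 153.59 + duty 1341.84 = 2296.58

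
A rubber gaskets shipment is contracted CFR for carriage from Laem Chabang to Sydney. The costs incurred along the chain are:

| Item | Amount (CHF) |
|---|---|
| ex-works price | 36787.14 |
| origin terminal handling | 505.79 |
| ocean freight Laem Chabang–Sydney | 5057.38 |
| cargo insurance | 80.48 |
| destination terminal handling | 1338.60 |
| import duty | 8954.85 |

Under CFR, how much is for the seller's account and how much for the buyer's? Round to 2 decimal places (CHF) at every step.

CFR: the seller pays costs through ocean freight to the destination port, but not insurance.
Seller's account: goods 36787.14 + origin terminal 505.79 + freight 5057.38 = 42350.31
Buyer's account: insurance 80.48 + destination terminal 1338.60 + duty 8954.85 = 10373.93

Seller: CHF 42350.31; buyer: CHF 10373.93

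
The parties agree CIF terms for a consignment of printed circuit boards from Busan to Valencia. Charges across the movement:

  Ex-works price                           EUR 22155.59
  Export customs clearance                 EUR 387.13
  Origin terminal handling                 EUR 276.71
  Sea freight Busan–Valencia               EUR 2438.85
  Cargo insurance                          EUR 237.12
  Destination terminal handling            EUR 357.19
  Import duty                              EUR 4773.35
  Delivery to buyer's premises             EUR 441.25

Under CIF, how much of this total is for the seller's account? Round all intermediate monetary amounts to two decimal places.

Seller's account: EUR 25495.40

CIF: the seller pays costs through ocean freight and marine insurance to the destination port.
Seller's account: goods 22155.59 + export clearance 387.13 + origin terminal 276.71 + freight 2438.85 + insurance 237.12 = 25495.40
Buyer's account: destination terminal 357.19 + duty 4773.35 + delivery 441.25 = 5571.79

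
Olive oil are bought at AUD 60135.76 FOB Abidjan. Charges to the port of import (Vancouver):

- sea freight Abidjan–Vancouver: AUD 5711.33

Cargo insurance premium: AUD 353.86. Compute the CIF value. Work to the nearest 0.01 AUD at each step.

CIF value: AUD 66200.95

CIF = FOB price + freight + insurance
CIF = 60135.76 + 5711.33 + 353.86 = 66200.95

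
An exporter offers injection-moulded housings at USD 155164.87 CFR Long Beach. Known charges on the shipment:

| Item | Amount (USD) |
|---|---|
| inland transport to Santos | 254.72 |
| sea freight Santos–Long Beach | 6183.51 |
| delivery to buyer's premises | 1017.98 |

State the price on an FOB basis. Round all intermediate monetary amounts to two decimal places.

Not relevant to the conversion: inland to port — on the seller under both CFR and FOB; already in the CFR price and stays in the FOB price. delivery — on the buyer under both terms; not part of either seller's price.
From CFR to FOB, the seller no longer bears: freight.
FOB price = 155164.87 − 6183.51 = 148981.36

FOB price: USD 148981.36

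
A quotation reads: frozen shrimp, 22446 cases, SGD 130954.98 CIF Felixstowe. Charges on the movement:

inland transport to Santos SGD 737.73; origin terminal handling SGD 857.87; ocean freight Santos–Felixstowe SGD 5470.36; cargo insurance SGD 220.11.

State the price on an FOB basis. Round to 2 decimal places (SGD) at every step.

FOB price: SGD 125264.51

Not relevant to the conversion: inland to port, origin terminal — on the seller under both CIF and FOB; already in the CIF price and stays in the FOB price.
From CIF to FOB, the seller no longer bears: freight, insurance.
FOB price = 130954.98 − 5470.36 − 220.11 = 125264.51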